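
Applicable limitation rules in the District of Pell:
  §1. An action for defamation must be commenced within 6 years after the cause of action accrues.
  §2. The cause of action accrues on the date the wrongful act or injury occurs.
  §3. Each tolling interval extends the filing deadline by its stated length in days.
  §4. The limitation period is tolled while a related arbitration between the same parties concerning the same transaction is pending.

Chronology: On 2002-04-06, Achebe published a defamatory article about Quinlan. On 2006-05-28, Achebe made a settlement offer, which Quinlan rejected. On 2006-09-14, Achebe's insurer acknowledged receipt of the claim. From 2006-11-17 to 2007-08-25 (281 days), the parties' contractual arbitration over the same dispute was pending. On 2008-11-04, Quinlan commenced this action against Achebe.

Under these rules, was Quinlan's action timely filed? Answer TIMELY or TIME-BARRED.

The cause of action accrued on 2002-04-06, the date of the act.
The untolled deadline — 6 years after 2002-04-06 — is 2008-04-06.
Because the pending related arbitration ran from 2006-11-17 to 2007-08-25, the deadline is extended by 281 days to 2009-01-12.
The other events in the timeline have no effect on the limitation period under the stated rules.
The 2008-11-04 filing precedes the 2009-01-12 deadline; the claim is timely.

TIMELY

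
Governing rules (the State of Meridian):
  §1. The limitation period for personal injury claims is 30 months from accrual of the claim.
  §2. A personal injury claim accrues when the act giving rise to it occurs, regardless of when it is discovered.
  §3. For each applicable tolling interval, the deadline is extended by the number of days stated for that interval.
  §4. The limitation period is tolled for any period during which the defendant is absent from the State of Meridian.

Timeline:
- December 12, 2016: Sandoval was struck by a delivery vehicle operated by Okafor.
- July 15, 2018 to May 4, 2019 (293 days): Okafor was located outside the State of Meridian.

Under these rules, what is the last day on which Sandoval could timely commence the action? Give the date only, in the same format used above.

March 31, 2020

The limitation period began to run on December 12, 2016.
The untolled deadline — 30 months after December 12, 2016 — is June 12, 2019.
The defendant's absence from the jurisdiction from July 15, 2018 to May 4, 2019 tolled the period for 293 days, extending the deadline to March 31, 2020.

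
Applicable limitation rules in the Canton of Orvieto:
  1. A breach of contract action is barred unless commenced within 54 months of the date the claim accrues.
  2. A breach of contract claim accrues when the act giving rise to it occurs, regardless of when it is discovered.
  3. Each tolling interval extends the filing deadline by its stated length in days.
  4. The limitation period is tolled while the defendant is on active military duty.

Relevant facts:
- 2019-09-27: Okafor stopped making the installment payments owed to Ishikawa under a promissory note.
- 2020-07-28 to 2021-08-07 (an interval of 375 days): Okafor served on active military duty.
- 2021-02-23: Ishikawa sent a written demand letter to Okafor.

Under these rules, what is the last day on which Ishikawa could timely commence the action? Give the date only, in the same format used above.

2025-04-06

The limitation period began to run on 2019-09-27.
The untolled deadline — 54 months after 2019-09-27 — is 2024-03-27.
The period was tolled for 375 days by the defendant's active military service (2020-07-28 to 2021-08-07), pushing the deadline to 2025-04-06.
None of the other events listed affects the running of the period under the stated rules.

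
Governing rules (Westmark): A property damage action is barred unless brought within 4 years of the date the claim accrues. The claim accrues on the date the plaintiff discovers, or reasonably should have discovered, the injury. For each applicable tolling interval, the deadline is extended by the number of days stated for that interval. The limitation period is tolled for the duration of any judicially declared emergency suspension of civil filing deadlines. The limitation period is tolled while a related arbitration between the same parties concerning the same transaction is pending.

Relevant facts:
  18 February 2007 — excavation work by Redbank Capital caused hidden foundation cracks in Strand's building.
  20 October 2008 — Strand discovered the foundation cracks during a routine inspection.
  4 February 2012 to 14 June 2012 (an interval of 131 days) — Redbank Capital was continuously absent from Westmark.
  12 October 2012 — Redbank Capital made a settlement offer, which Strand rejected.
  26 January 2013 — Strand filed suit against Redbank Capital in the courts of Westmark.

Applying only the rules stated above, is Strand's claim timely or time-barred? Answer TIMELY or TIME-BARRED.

The claim did not accrue until Strand discovered the injury on 20 October 2008; the 18 February 2007 act date does not start the clock under the stated rule.
4 years from 20 October 2008 is 20 October 2012.
The defendant's absence from the jurisdiction from 4 February 2012 to 14 June 2012 does not toll the period, because no stated rule makes the defendant's absence a tolling event.
Nothing else in the chronology tolls or restarts the period.
Strand filed on 26 January 2013, after the 20 October 2012 deadline, so the action is time-barred.

TIME-BARRED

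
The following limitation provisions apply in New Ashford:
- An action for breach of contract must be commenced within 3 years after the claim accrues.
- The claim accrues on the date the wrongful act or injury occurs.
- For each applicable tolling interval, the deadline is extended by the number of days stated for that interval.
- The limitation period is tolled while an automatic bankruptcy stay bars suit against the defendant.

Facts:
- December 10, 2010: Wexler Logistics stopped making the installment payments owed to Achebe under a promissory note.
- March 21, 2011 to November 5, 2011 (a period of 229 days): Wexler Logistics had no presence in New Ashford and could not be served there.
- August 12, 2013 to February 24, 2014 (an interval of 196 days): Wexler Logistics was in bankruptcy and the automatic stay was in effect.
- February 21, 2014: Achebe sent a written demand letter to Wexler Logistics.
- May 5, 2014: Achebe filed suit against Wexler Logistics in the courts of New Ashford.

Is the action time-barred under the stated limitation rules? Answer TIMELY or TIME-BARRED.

TIMELY

The claim accrued on December 10, 2010, when the wrongful act occurred.
Adding the 3 years base period to December 10, 2010 gives a deadline of December 10, 2013, before any tolling.
The automatic bankruptcy stay from August 12, 2013 to February 24, 2014 tolled the period for 196 days, extending the deadline to June 24, 2014.
Although the defendant's absence ran from March 21, 2011 to November 5, 2011, the stated rules do not make that a tolling event, so it is disregarded.
None of the other events listed affects the running of the period under the stated rules.
Achebe filed on May 5, 2014, before the June 24, 2014 deadline, so the action is timely.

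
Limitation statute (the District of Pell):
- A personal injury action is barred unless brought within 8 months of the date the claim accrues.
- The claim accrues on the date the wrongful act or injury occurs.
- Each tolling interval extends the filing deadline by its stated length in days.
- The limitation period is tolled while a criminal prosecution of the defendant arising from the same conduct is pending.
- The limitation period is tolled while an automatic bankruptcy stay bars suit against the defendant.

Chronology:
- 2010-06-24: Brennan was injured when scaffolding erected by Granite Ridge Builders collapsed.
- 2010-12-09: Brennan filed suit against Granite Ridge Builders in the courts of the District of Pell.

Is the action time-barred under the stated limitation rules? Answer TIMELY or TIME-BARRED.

TIMELY

The claim accrued on 2010-06-24, when the wrongful act occurred.
8 months from 2010-06-24 is 2011-02-24.
Brennan filed on 2010-12-09, before the 2011-02-24 deadline, so the action is timely.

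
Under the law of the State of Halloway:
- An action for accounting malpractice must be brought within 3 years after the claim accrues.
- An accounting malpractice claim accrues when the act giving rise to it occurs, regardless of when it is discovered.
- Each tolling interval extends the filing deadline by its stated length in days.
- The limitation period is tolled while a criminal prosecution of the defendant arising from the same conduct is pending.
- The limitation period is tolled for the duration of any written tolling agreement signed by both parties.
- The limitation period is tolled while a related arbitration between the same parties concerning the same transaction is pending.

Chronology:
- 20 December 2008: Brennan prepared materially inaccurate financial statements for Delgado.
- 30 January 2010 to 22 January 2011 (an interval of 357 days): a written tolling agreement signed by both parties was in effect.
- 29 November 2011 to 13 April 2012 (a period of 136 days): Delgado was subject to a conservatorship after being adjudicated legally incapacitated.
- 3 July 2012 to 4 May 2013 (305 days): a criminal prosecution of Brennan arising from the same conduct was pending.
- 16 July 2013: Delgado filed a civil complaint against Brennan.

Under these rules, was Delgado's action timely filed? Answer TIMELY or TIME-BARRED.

TIMELY

The limitation period began to run on 20 December 2008.
Adding the 3 years base period to 20 December 2008 gives a deadline of 20 December 2011, before any tolling.
The period was tolled for 357 days by the written tolling agreement (30 January 2010 to 22 January 2011), pushing the deadline to 11 December 2012.
The period was tolled for 305 days by the pending criminal prosecution (3 July 2012 to 4 May 2013), pushing the deadline to 12 October 2013.
Although the plaintiff's incapacity ran from 29 November 2011 to 13 April 2012, the stated rules do not make that a tolling event, so it is disregarded.
Delgado filed on 16 July 2013, before the 12 October 2013 deadline, so the action is timely.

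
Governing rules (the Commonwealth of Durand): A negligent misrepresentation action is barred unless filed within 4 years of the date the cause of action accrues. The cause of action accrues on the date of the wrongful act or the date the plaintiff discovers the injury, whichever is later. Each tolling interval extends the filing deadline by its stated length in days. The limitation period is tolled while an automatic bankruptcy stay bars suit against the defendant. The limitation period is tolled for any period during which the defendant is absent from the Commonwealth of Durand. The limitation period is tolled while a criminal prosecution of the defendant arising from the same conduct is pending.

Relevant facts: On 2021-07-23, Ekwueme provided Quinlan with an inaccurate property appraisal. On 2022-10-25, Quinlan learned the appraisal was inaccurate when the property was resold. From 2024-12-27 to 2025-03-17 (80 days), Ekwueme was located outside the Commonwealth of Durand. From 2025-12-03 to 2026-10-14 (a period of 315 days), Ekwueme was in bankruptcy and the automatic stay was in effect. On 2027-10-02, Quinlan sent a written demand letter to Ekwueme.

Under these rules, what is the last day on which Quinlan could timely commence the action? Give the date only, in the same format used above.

The claim accrued on 2022-10-25 — the later of the 2021-07-23 act and the 2022-10-25 discovery.
Adding the 4 years base period to 2022-10-25 gives a deadline of 2026-10-25, before any tolling.
The period was tolled for 80 days by the defendant's absence from the jurisdiction (2024-12-27 to 2025-03-17), pushing the deadline to 2027-01-13.
Because the automatic bankruptcy stay ran from 2025-12-03 to 2026-10-14, the deadline is extended by 315 days to 2027-11-24.
Nothing else in the chronology tolls or restarts the period.

2027-11-24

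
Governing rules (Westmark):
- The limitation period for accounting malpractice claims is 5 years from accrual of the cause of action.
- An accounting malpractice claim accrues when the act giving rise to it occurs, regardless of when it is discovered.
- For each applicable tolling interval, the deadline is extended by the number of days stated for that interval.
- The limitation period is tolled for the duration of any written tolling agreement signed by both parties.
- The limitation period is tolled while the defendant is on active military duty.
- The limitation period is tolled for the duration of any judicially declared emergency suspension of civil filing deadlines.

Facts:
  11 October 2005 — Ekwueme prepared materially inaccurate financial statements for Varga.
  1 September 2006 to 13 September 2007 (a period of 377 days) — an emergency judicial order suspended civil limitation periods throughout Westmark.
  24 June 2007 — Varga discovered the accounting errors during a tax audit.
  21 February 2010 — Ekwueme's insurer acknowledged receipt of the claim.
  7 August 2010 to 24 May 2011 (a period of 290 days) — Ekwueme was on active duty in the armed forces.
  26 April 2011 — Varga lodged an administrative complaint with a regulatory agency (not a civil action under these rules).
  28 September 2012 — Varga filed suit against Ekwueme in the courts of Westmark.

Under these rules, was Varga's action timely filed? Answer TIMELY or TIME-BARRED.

TIME-BARRED

The claim accrued on 11 October 2005, when the wrongful act occurred; under the stated occurrence rule the 24 June 2007 discovery does not delay accrual.
The untolled deadline — 5 years after 11 October 2005 — is 11 October 2010.
The period was tolled for 377 days by the emergency suspension of filing deadlines (1 September 2006 to 13 September 2007), pushing the deadline to 23 October 2011.
Because the defendant's active military service ran from 7 August 2010 to 24 May 2011, the deadline is extended by 290 days to 8 August 2012.
The other events in the timeline have no effect on the limitation period under the stated rules.
The 28 September 2012 filing falls after the 8 August 2012 deadline; the claim is time-barred.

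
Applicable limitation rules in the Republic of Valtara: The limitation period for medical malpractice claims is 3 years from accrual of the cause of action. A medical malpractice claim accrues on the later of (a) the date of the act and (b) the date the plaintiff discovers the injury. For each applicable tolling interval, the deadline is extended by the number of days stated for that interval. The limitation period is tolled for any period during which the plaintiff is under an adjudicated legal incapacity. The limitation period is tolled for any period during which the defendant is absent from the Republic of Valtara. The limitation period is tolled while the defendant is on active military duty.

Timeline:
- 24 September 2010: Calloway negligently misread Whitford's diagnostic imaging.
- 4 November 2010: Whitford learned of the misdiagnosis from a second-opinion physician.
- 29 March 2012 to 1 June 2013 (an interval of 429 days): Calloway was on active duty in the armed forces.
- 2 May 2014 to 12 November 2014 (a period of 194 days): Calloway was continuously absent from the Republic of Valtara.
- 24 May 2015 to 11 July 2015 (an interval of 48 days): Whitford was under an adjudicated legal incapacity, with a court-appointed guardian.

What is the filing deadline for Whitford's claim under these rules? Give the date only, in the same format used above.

The claim accrued on 4 November 2010 — the later of the 24 September 2010 act and the 4 November 2010 discovery.
Adding the 3 years base period to 4 November 2010 gives a deadline of 4 November 2013, before any tolling.
The period was tolled for 429 days by the defendant's active military service (29 March 2012 to 1 June 2013), pushing the deadline to 7 January 2015.
Because the defendant's absence from the jurisdiction ran from 2 May 2014 to 12 November 2014, the deadline is extended by 194 days to 20 July 2015.
The period was tolled for 48 days by the plaintiff's legal incapacity (24 May 2015 to 11 July 2015), pushing the deadline to 6 September 2015.

6 September 2015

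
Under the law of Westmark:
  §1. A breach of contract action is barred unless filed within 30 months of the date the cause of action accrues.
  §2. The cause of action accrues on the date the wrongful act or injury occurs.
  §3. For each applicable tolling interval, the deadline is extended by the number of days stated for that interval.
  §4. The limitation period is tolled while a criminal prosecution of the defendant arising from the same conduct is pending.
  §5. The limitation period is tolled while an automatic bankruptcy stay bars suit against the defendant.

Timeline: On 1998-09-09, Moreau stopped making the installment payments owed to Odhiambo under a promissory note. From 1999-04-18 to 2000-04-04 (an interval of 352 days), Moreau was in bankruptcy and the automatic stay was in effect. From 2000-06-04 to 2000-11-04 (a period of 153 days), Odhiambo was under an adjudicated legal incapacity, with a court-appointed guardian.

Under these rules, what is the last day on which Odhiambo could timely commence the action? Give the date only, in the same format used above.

The claim accrued on 1998-09-09, when the wrongful act occurred.
Adding the 30 months base period to 1998-09-09 gives a deadline of 2001-03-09, before any tolling.
The automatic bankruptcy stay from 1999-04-18 to 2000-04-04 tolled the period for 352 days, extending the deadline to 2002-02-24.
No stated provision tolls the period for the plaintiff's incapacity, so the interval from 2000-06-04 to 2000-11-04 has no effect on the deadline.

2002-02-24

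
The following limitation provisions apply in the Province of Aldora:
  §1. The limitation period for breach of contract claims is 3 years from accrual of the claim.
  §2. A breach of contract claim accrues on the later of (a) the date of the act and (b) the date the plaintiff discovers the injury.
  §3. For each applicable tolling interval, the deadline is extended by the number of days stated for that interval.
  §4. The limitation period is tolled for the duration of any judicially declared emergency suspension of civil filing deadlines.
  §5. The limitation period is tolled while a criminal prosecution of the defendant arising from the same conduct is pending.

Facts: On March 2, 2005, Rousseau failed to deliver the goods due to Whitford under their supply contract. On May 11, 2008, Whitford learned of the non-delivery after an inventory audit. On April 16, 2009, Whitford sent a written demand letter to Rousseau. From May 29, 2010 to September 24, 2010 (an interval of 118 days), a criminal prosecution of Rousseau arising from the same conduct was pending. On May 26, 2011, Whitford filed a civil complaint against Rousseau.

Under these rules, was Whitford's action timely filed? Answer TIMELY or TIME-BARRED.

Taking the later of the act (March 2, 2005) and discovery (May 11, 2008), the claim accrued on May 11, 2008.
3 years from May 11, 2008 is May 11, 2011.
Because the pending criminal prosecution ran from May 29, 2010 to September 24, 2010, the deadline is extended by 118 days to September 6, 2011.
None of the other events listed affects the running of the period under the stated rules.
Filing on May 26, 2011 beat the September 6, 2011 deadline — the action is timely.

TIMELY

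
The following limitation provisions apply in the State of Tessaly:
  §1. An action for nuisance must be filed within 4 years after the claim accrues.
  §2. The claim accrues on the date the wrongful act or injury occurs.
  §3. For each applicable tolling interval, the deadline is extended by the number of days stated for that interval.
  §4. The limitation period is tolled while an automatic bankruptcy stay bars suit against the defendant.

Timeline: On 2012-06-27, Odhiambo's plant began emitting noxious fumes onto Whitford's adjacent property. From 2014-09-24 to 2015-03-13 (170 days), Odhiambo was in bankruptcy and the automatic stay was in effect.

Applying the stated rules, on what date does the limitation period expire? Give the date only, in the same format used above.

2016-12-14

The claim accrued on 2012-06-27, when the wrongful act occurred.
4 years from 2012-06-27 is 2016-06-27.
The automatic bankruptcy stay from 2014-09-24 to 2015-03-13 tolled the period for 170 days, extending the deadline to 2016-12-14.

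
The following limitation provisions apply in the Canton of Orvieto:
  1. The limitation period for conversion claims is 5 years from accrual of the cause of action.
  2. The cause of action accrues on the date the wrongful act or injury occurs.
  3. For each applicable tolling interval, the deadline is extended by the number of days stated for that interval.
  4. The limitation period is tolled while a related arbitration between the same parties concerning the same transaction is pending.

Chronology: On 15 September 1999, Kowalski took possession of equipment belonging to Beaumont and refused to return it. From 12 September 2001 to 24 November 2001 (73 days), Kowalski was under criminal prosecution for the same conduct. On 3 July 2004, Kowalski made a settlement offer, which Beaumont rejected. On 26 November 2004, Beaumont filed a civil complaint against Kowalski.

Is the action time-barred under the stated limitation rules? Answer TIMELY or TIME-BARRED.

TIME-BARRED

The cause of action accrued on 15 September 1999, the date of the act.
5 years from 15 September 1999 is 15 September 2004.
Although a criminal prosecution ran from 12 September 2001 to 24 November 2001, the stated rules do not make that a tolling event, so it is disregarded.
The other events in the timeline have no effect on the limitation period under the stated rules.
Beaumont filed on 26 November 2004, after the 15 September 2004 deadline, so the action is time-barred.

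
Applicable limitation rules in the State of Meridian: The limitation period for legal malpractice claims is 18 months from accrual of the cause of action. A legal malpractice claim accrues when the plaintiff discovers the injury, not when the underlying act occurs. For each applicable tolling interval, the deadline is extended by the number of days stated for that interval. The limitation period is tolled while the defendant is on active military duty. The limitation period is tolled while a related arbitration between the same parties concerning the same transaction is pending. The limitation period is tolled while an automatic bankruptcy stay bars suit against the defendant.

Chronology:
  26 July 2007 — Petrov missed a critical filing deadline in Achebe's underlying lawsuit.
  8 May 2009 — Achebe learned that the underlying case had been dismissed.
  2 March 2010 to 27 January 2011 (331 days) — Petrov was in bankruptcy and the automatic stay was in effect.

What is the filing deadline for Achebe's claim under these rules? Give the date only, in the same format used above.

Under the discovery rule, the claim accrued on 8 May 2009, when Achebe discovered the injury — not on the 26 July 2007 date of the underlying act.
The untolled deadline — 18 months after 8 May 2009 — is 8 November 2010.
The period was tolled for 331 days by the automatic bankruptcy stay (2 March 2010 to 27 January 2011), pushing the deadline to 5 October 2011.

5 October 2011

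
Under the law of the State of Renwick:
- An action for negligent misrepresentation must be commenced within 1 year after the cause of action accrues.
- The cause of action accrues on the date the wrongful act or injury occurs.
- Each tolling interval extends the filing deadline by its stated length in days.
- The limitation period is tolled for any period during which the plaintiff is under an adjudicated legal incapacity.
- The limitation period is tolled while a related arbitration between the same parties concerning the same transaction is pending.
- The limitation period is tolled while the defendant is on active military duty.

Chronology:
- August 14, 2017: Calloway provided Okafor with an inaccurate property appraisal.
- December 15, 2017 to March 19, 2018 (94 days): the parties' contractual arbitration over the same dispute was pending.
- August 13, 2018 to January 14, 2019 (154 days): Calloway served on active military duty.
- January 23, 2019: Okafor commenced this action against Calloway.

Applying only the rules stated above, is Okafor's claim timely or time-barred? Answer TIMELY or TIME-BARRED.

TIMELY

The claim accrued on August 14, 2017, when the wrongful act occurred.
The untolled deadline — 1 year after August 14, 2017 — is August 14, 2018.
The period was tolled for 94 days by the pending related arbitration (December 15, 2017 to March 19, 2018), pushing the deadline to November 16, 2018.
The period was tolled for 154 days by the defendant's active military service (August 13, 2018 to January 14, 2019), pushing the deadline to April 19, 2019.
Filing on January 23, 2019 beat the April 19, 2019 deadline — the action is timely.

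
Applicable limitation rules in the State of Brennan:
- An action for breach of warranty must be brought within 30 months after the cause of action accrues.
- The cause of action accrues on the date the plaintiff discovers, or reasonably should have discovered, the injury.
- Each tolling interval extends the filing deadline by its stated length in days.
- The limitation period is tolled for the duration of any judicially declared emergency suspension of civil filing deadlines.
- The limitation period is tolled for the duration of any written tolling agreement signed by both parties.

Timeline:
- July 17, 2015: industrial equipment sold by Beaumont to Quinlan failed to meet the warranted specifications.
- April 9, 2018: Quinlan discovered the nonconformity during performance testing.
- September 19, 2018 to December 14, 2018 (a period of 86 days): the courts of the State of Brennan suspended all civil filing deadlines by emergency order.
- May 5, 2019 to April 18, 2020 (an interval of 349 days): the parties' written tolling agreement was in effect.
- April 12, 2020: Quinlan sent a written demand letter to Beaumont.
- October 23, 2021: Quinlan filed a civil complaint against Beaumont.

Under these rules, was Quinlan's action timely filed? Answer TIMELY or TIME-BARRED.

TIMELY

The claim did not accrue until Quinlan discovered the injury on April 9, 2018; the July 17, 2015 act date does not start the clock under the stated rule.
Adding the 30 months base period to April 9, 2018 gives a deadline of October 9, 2020, before any tolling.
Because the emergency suspension of filing deadlines ran from September 19, 2018 to December 14, 2018, the deadline is extended by 86 days to January 3, 2021.
The written tolling agreement from May 5, 2019 to April 18, 2020 tolled the period for 349 days, extending the deadline to December 18, 2021.
None of the other events listed affects the running of the period under the stated rules.
Filing on October 23, 2021 beat the December 18, 2021 deadline — the action is timely.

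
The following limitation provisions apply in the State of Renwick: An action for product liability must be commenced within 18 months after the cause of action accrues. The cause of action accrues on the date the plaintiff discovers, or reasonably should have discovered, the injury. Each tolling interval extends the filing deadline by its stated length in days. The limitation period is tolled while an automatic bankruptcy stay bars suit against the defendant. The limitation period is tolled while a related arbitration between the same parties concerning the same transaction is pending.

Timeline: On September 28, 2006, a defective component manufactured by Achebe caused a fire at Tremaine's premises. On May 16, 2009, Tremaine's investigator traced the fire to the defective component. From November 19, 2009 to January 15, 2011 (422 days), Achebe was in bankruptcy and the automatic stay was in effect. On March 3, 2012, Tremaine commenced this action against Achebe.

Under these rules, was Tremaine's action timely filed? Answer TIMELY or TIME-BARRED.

TIME-BARRED

Accrual is tied to discovery, so the period began on May 16, 2009 rather than on September 28, 2006 when the act occurred.
Adding the 18 months base period to May 16, 2009 gives a deadline of November 16, 2010, before any tolling.
Because the automatic bankruptcy stay ran from November 19, 2009 to January 15, 2011, the deadline is extended by 422 days to January 12, 2012.
Filing on March 3, 2012 missed the January 12, 2012 deadline — the action is time-barred.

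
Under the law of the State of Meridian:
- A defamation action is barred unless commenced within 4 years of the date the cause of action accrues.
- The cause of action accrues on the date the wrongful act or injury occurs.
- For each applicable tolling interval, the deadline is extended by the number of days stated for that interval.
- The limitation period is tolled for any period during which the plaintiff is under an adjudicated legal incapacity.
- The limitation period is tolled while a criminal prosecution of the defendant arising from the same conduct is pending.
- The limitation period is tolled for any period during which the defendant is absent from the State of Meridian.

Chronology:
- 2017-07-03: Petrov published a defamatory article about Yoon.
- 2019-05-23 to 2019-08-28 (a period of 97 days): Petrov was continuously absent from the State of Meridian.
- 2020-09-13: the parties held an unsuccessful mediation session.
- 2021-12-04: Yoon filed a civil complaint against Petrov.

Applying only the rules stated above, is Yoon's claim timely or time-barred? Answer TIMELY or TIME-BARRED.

TIME-BARRED

The limitation period began to run on 2017-07-03.
4 years from 2017-07-03 is 2021-07-03.
The period was tolled for 97 days by the defendant's absence from the jurisdiction (2019-05-23 to 2019-08-28), pushing the deadline to 2021-10-08.
The other events in the timeline have no effect on the limitation period under the stated rules.
Filing on 2021-12-04 missed the 2021-10-08 deadline — the action is time-barred.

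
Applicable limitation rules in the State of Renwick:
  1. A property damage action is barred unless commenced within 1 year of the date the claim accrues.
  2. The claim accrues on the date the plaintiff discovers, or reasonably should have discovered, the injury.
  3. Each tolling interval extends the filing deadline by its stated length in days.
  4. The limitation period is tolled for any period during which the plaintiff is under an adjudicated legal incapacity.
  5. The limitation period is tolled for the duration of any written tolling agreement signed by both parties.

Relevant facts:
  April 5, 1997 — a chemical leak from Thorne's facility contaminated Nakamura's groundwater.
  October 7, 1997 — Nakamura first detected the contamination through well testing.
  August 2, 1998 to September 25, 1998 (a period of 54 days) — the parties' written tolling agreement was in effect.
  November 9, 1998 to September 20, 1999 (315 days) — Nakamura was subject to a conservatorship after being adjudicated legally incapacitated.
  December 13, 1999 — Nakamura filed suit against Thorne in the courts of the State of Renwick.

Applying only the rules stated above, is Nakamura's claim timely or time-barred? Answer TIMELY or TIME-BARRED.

TIME-BARRED

The claim did not accrue until Nakamura discovered the injury on October 7, 1997; the April 5, 1997 act date does not start the clock under the stated rule.
The untolled deadline — 1 year after October 7, 1997 — is October 7, 1998.
The written tolling agreement from August 2, 1998 to September 25, 1998 tolled the period for 54 days, extending the deadline to November 30, 1998.
The plaintiff's legal incapacity from November 9, 1998 to September 20, 1999 tolled the period for 315 days, extending the deadline to October 11, 1999.
Filing on December 13, 1999 missed the October 11, 1999 deadline — the action is time-barred.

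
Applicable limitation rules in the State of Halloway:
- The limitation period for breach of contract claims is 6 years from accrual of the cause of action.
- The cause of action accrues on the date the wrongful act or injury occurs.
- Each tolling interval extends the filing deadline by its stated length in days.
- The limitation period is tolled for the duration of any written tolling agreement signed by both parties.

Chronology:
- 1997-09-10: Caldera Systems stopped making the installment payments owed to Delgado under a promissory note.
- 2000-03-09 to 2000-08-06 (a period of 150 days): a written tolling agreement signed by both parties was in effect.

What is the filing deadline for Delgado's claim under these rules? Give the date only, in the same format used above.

2004-02-07

The limitation period began to run on 1997-09-10.
6 years from 1997-09-10 is 2003-09-10.
Because the written tolling agreement ran from 2000-03-09 to 2000-08-06, the deadline is extended by 150 days to 2004-02-07.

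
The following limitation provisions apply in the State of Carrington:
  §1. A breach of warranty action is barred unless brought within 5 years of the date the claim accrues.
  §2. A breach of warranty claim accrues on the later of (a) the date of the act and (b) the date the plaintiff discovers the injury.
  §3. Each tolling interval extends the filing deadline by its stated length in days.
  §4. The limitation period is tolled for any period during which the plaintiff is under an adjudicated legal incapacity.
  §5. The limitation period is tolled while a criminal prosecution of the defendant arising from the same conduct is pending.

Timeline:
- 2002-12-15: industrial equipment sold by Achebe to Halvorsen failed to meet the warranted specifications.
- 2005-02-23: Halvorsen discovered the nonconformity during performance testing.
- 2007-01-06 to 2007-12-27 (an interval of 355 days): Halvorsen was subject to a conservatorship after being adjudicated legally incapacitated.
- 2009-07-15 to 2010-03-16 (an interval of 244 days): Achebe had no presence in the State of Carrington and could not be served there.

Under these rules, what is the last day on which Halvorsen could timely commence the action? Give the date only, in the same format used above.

Because discovery on 2005-02-23 post-dates the 2002-12-15 act, accrual under the later-of rule falls on 2005-02-23.
The untolled deadline — 5 years after 2005-02-23 — is 2010-02-23.
The period was tolled for 355 days by the plaintiff's legal incapacity (2007-01-06 to 2007-12-27), pushing the deadline to 2011-02-13.
Although the defendant's absence ran from 2009-07-15 to 2010-03-16, the stated rules do not make that a tolling event, so it is disregarded.

2011-02-13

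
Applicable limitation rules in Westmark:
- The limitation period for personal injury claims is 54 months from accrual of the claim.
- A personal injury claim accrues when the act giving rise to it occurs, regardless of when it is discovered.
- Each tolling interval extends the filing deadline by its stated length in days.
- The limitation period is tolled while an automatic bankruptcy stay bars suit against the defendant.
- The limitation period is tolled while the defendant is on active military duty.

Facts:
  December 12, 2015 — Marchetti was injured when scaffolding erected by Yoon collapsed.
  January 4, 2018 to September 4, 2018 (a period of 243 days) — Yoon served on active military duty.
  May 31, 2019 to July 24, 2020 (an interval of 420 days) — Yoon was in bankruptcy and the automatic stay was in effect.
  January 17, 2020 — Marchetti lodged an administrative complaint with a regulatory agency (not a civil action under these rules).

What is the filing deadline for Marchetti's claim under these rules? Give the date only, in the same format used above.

The claim accrued on December 12, 2015, the date of the act.
The untolled deadline — 54 months after December 12, 2015 — is June 12, 2020.
The period was tolled for 243 days by the defendant's active military service (January 4, 2018 to September 4, 2018), pushing the deadline to February 10, 2021.
The period was tolled for 420 days by the automatic bankruptcy stay (May 31, 2019 to July 24, 2020), pushing the deadline to April 6, 2022.
Nothing else in the chronology tolls or restarts the period.

April 6, 2022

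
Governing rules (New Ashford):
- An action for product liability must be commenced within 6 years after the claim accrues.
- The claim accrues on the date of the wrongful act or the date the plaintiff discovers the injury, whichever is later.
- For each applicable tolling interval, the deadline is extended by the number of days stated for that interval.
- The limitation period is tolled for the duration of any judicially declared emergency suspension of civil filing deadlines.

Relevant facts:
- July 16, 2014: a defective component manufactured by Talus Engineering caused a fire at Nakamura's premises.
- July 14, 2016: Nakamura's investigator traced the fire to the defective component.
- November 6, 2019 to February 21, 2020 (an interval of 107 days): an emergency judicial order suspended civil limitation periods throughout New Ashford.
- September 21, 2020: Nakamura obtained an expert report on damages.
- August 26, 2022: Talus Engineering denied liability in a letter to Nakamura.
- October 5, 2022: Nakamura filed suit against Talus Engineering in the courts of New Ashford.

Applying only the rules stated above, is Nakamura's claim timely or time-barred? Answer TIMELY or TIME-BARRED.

Because discovery on July 14, 2016 post-dates the July 16, 2014 act, accrual under the later-of rule falls on July 14, 2016.
Adding the 6 years base period to July 14, 2016 gives a deadline of July 14, 2022, before any tolling.
Because the emergency suspension of filing deadlines ran from November 6, 2019 to February 21, 2020, the deadline is extended by 107 days to October 29, 2022.
The other events in the timeline have no effect on the limitation period under the stated rules.
The October 5, 2022 filing precedes the October 29, 2022 deadline; the claim is timely.

TIMELY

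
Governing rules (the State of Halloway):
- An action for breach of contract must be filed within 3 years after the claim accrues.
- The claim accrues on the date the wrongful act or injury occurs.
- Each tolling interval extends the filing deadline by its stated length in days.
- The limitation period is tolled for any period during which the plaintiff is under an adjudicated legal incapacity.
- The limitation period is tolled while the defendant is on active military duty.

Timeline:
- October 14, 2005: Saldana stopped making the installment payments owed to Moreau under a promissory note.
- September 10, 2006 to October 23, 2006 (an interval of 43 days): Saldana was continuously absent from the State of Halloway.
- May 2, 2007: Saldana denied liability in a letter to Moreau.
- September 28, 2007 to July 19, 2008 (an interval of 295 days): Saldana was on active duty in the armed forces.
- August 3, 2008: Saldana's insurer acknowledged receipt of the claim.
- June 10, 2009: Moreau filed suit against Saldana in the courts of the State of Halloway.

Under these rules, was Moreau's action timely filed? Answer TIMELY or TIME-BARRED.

The claim accrued on October 14, 2005, the date of the act.
Adding the 3 years base period to October 14, 2005 gives a deadline of October 14, 2008, before any tolling.
The defendant's active military service from September 28, 2007 to July 19, 2008 tolled the period for 295 days, extending the deadline to August 5, 2009.
The defendant's absence from the jurisdiction from September 10, 2006 to October 23, 2006 does not toll the period, because no stated rule makes the defendant's absence a tolling event.
None of the other events listed affects the running of the period under the stated rules.
The June 10, 2009 filing precedes the August 5, 2009 deadline; the claim is timely.

TIMELY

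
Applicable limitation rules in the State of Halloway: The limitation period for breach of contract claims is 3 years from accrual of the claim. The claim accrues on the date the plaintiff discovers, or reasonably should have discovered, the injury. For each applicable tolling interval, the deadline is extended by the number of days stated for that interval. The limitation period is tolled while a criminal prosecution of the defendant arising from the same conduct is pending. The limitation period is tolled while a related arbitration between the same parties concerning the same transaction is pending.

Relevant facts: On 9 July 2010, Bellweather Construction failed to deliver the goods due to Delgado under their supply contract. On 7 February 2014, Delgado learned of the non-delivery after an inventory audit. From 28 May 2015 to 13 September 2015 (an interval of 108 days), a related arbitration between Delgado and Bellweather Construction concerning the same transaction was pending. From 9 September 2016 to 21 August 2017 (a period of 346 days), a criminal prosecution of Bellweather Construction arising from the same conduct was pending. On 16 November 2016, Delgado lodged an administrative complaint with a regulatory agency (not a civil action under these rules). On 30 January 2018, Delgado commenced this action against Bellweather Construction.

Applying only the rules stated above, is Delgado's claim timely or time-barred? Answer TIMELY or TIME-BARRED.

Accrual is tied to discovery, so the period began on 7 February 2014 rather than on 9 July 2010 when the act occurred.
3 years from 7 February 2014 is 7 February 2017.
The pending related arbitration from 28 May 2015 to 13 September 2015 tolled the period for 108 days, extending the deadline to 26 May 2017.
The period was tolled for 346 days by the pending criminal prosecution (9 September 2016 to 21 August 2017), pushing the deadline to 7 May 2018.
None of the other events listed affects the running of the period under the stated rules.
The 30 January 2018 filing precedes the 7 May 2018 deadline; the claim is timely.

TIMELY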